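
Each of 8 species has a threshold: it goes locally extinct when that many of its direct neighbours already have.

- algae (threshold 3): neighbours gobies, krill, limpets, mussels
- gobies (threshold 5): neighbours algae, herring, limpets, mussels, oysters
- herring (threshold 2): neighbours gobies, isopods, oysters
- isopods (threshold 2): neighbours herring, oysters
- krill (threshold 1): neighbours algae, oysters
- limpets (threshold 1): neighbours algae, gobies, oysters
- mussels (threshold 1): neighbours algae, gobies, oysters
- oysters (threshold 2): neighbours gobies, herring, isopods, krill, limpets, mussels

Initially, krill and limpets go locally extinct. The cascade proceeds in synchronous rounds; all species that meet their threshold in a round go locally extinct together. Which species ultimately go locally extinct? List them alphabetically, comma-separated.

Round 1 — krill, limpets go locally extinct (initial).
Round 2 — checking thresholds:
  algae: 2 of 4 neighbours < 3, holds.
  gobies: 1 of 5 neighbours < 5, holds.
  oysters: 2 of 6 neighbours ≥ 2, goes locally extinct.
Round 3 — checking thresholds:
  algae: 2 of 4 neighbours < 3, holds.
  gobies: 2 of 5 neighbours < 5, holds.
  herring: 1 of 3 neighbours < 2, holds.
  isopods: 1 of 2 neighbours < 2, holds.
  mussels: 1 of 3 neighbours ≥ 1, goes locally extinct.
Round 4 — checking thresholds:
  algae: 3 of 4 neighbours ≥ 3, goes locally extinct.
  gobies: 3 of 5 neighbours < 5, holds.
  herring: 1 of 3 neighbours < 2, holds.
  isopods: 1 of 2 neighbours < 2, holds.
Round 5 — no new extinctions; cascade stops.

algae, krill, limpets, mussels, oysters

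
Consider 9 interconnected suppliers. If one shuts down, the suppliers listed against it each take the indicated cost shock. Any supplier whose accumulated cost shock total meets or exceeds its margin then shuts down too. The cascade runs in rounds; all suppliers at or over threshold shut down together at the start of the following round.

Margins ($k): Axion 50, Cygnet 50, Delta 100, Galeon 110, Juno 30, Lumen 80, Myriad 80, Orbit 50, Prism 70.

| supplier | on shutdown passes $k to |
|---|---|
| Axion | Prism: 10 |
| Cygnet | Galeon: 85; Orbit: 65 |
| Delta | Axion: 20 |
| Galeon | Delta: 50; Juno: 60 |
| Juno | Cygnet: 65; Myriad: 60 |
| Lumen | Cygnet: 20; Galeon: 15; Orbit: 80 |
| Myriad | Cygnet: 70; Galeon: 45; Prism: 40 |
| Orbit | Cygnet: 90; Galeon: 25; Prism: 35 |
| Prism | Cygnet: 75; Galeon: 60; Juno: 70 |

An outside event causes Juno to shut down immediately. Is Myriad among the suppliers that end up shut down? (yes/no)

no

Round 1 — Juno shuts down (initial).
  Cygnet: +65 → 65 ≥ 50
  Myriad: +60 → 60 < 80
Round 2 — Cygnet shuts down.
  Galeon: +85 → 85 < 110
  Orbit: +65 → 65 ≥ 50
Round 3 — Orbit shuts down.
  Galeon: +25 → 110 ≥ 110
  Prism: +35 → 35 < 70
Round 4 — Galeon shuts down.
  Delta: +50 → 50 < 100
No further shutdowns.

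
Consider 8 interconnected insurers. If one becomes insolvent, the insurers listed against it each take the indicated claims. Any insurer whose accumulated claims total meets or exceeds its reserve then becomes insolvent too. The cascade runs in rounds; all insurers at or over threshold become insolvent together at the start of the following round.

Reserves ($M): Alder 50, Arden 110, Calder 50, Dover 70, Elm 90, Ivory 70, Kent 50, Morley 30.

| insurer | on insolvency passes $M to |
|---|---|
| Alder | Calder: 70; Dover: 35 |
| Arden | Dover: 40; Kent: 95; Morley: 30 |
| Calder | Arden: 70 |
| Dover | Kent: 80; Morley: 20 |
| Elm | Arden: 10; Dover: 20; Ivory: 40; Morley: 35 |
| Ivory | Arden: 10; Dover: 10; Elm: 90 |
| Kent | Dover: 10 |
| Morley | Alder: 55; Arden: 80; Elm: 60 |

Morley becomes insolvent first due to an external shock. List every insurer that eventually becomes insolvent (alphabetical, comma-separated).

Round 1 — Morley becomes insolvent (initial).
  Alder: +55 → 55 ≥ 50
  Arden: +80 → 80 < 110
  Elm: +60 → 60 < 90
Round 2 — Alder becomes insolvent.
  Calder: +70 → 70 ≥ 50
  Dover: +35 → 35 < 70
Round 3 — Calder becomes insolvent.
  Arden: +70 → 150 ≥ 110
Round 4 — Arden becomes insolvent.
  Dover: +40 → 75 ≥ 70
  Kent: +95 → 95 ≥ 50
Round 5 — Dover, Kent become insolvent.
No further insolvencies.

Alder, Arden, Calder, Dover, Kent, Morley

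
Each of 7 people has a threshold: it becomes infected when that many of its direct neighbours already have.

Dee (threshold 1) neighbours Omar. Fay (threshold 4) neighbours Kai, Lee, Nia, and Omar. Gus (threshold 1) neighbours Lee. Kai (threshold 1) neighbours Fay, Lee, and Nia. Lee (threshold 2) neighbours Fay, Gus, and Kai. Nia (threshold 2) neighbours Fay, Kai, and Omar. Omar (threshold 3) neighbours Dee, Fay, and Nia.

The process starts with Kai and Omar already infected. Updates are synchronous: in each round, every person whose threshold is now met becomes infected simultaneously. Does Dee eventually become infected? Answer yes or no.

yes

Round 1 — Kai, Omar become infected (initial).
Round 2 — checking thresholds:
  Dee: 1 of 1 neighbours ≥ 1, becomes infected.
  Fay: 2 of 4 neighbours < 4, not yet.
  Lee: 1 of 3 neighbours < 2, not yet.
  Nia: 2 of 3 neighbours ≥ 2, becomes infected.
Round 3 — no new infections; cascade stops.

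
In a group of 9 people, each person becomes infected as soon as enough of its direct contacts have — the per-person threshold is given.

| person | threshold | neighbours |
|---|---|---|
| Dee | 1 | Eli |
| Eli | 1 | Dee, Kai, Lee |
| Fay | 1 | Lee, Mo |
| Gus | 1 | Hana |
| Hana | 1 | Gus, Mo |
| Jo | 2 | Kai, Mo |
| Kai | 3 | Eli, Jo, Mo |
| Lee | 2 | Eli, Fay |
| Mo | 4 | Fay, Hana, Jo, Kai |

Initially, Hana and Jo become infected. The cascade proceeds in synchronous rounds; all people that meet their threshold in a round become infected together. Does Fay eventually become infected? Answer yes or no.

no

Round 1 — Hana, Jo become infected (initial).
Round 2 — checking thresholds:
  Gus: 1 of 1 neighbours ≥ 1, becomes infected.
  Kai: 1 of 3 neighbours < 3, holds.
  Mo: 2 of 4 neighbours < 4, holds.
Round 3 — no new infections; cascade stops.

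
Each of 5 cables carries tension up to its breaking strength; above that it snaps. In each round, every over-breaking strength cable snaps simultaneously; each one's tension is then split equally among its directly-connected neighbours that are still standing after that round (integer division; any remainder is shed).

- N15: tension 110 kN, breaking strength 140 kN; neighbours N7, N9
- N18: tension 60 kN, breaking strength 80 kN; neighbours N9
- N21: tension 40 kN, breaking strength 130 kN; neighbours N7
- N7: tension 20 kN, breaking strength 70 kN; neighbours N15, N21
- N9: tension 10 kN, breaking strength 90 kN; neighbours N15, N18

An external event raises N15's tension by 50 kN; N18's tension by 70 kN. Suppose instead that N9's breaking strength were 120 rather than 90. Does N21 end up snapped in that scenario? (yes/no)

yes

With N9's breaking strength at 120:
Round 1 — N15 at 160 > 140; N18 at 130 > 80. N15, N18 snap.
  N15 sheds 160 kN to N7, N9: 80 each.
    N7: 20+80 = 100 > 70
    N9: 10+80 = 90 ≤ 120
  N18 sheds 130 kN to N9: 130 each.
    N9: 90+130 = 220 > 120
Round 2 — N7, N9 snap.
  N7 sheds 100 kN to N21: 100 each.
    N21: 40+100 = 140 > 130
  N9 sheds 220 kN: no online neighbours, lost.
Round 3 — N21 snaps.
  N21 sheds 140 kN: no online neighbours, lost.
No further breaks.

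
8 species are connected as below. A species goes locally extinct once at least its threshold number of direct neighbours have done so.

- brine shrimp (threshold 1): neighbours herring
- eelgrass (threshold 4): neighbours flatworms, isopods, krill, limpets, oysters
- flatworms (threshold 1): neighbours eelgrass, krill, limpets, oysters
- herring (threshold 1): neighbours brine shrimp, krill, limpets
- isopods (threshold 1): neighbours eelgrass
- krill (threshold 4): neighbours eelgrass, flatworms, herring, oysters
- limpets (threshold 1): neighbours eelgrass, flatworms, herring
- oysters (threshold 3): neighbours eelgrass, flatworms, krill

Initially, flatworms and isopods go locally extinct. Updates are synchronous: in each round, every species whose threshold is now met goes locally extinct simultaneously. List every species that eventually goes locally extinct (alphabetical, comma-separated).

brine shrimp, flatworms, herring, isopods, limpets

Round 1 — flatworms, isopods go locally extinct (initial).
Round 2 — checking thresholds:
  eelgrass: 2 of 5 neighbours < 4, not yet.
  krill: 1 of 4 neighbours < 4, not yet.
  limpets: 1 of 3 neighbours ≥ 1, goes locally extinct.
  oysters: 1 of 3 neighbours < 3, not yet.
Round 3 — checking thresholds:
  eelgrass: 3 of 5 neighbours < 4, not yet.
  herring: 1 of 3 neighbours ≥ 1, goes locally extinct.
  krill: 1 of 4 neighbours < 4, not yet.
  oysters: 1 of 3 neighbours < 3, not yet.
Round 4 — checking thresholds:
  brine shrimp: 1 of 1 neighbours ≥ 1, goes locally extinct.
  eelgrass: 3 of 5 neighbours < 4, not yet.
  krill: 2 of 4 neighbours < 4, not yet.
  oysters: 1 of 3 neighbours < 3, not yet.
Round 5 — no new extinctions; cascade stops.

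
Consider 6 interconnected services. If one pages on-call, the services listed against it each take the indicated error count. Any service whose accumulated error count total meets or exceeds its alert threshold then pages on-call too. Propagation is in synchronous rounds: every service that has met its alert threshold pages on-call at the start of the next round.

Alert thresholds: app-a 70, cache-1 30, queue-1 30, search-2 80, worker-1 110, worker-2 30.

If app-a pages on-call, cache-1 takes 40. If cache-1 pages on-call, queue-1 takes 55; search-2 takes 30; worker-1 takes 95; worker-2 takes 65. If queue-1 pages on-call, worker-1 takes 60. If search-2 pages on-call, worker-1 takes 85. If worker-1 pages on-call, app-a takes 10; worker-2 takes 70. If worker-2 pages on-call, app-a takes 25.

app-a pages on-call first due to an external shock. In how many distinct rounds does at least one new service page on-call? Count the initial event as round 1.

4

Round 1 — app-a pages on-call (initial).
  cache-1: +40 → 40 ≥ 30
Round 2 — cache-1 pages on-call.
  queue-1: +55 → 55 ≥ 30
  search-2: +30 → 30 < 80
  worker-1: +95 → 95 < 110
  worker-2: +65 → 65 ≥ 30
Round 3 — queue-1, worker-2 page on-call.
  worker-1: +60 → 155 ≥ 110
Round 4 — worker-1 pages on-call.
No further pages.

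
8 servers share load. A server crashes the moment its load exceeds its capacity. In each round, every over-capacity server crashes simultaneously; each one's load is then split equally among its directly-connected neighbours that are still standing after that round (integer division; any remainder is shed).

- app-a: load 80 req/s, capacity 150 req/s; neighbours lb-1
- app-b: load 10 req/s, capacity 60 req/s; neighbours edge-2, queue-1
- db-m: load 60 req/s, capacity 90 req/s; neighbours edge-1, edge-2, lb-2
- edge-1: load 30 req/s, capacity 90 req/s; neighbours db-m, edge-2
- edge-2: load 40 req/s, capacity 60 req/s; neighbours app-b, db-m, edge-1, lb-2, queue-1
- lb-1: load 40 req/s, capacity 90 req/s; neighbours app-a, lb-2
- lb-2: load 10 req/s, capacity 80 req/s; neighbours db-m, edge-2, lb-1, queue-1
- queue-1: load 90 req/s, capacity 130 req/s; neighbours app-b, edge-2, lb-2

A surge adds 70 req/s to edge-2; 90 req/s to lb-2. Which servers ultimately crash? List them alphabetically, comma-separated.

Round 1 — edge-2 at 110 > 60; lb-2 at 100 > 80. edge-2, lb-2 crash.
  edge-2 sheds 110 req/s to app-b, db-m, edge-1, queue-1: 27 each (2 lost).
    app-b: 10+27 = 37 ≤ 60
    db-m: 60+27 = 87 ≤ 90
    edge-1: 30+27 = 57 ≤ 90
    queue-1: 90+27 = 117 ≤ 130
  lb-2 sheds 100 req/s to db-m, lb-1, queue-1: 33 each (1 lost).
    db-m: 87+33 = 120 > 90
    lb-1: 40+33 = 73 ≤ 90
    queue-1: 117+33 = 150 > 130
Round 2 — db-m, queue-1 crash.
  db-m sheds 120 req/s to edge-1: 120 each.
    edge-1: 57+120 = 177 > 90
  queue-1 sheds 150 req/s to app-b: 150 each.
    app-b: 37+150 = 187 > 60
Round 3 — app-b, edge-1 crash.
  app-b sheds 187 req/s: no online neighbours, lost.
  edge-1 sheds 177 req/s: no online neighbours, lost.
No further crashes.

app-b, db-m, edge-1, edge-2, lb-2, queue-1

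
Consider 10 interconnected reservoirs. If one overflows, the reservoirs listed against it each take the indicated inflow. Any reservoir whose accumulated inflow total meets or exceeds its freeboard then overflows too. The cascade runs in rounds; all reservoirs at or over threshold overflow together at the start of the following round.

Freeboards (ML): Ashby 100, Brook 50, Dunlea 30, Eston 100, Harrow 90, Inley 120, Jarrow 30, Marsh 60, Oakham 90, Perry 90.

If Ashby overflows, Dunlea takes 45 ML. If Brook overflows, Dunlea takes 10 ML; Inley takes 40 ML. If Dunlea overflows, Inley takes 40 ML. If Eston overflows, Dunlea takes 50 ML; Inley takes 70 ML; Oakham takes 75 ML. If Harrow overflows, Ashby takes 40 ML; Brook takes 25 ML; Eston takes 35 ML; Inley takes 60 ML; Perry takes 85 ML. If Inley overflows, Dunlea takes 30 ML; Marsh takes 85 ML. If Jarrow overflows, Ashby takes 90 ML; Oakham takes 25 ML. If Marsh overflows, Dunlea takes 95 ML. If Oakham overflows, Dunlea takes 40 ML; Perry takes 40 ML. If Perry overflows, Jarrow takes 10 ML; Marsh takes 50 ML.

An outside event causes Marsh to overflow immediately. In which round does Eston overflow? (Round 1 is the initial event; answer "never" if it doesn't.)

never

Round 1 — Marsh overflows (initial).
  Dunlea: +95 → 95 ≥ 30
Round 2 — Dunlea overflows.
  Inley: +40 → 40 < 120
No further overflows.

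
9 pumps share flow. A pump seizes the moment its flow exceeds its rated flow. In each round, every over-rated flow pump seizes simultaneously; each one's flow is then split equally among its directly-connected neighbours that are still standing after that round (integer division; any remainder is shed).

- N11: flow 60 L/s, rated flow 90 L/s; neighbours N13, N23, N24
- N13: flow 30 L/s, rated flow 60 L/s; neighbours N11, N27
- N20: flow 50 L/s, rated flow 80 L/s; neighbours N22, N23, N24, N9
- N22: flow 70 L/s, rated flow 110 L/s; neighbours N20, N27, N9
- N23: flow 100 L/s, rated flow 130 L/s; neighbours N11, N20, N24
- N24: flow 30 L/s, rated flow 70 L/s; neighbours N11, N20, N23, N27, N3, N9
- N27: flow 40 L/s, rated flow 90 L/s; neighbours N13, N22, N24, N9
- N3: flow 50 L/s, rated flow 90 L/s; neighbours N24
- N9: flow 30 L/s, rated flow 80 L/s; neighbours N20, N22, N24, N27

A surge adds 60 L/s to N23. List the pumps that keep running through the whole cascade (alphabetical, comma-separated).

Round 1 — N23 at 160 > 130. N23 seizes.
  N23 sheds 160 L/s to N11, N20, N24: 53 each (1 lost).
    N11: 60+53 = 113 > 90
    N20: 50+53 = 103 > 80
    N24: 30+53 = 83 > 70
Round 2 — N11, N20, N24 seize.
  N11 sheds 113 L/s to N13: 113 each.
    N13: 30+113 = 143 > 60
  N20 sheds 103 L/s to N22, N9: 51 each (1 lost).
    N22: 70+51 = 121 > 110
    N9: 30+51 = 81 > 80
  N24 sheds 83 L/s to N27, N3, N9: 27 each (2 lost).
    N27: 40+27 = 67 ≤ 90
    N3: 50+27 = 77 ≤ 90
    N9: 81+27 = 108 > 80
Round 3 — N13, N22, N9 seize.
  N13 sheds 143 L/s to N27: 143 each.
    N27: 67+143 = 210 > 90
  N22 sheds 121 L/s to N27: 121 each.
    N27: 210+121 = 331 > 90
  N9 sheds 108 L/s to N27: 108 each.
    N27: 331+108 = 439 > 90
Round 4 — N27 seizes.
  N27 sheds 439 L/s: no online neighbours, lost.
No further seizures.

N3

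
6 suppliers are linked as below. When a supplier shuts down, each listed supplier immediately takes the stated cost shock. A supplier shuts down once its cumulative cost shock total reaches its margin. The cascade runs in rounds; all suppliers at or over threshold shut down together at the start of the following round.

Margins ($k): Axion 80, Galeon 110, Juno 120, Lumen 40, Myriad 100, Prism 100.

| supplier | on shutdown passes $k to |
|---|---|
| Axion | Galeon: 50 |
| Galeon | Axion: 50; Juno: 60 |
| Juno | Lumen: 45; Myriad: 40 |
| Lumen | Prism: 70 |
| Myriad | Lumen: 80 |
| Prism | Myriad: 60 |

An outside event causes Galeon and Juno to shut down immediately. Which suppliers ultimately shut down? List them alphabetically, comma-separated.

Round 1 — Galeon, Juno shut down (initial).
  Axion: +50 → 50 < 80
  Lumen: +45 → 45 ≥ 40
  Myriad: +40 → 40 < 100
Round 2 — Lumen shuts down.
  Prism: +70 → 70 < 100
No further shutdowns.

Galeon, Juno, Lumen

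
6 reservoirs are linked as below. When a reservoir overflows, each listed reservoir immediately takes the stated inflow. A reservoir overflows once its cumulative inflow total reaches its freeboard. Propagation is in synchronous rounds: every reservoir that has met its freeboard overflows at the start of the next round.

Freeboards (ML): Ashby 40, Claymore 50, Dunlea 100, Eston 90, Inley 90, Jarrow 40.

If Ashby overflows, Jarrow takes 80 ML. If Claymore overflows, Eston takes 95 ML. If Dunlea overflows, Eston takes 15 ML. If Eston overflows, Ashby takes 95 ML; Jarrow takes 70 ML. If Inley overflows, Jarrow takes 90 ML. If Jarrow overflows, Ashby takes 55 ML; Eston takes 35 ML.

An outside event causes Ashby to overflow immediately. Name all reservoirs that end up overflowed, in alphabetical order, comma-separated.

Ashby, Jarrow

Round 1 — Ashby overflows (initial).
  Jarrow: +80 → 80 ≥ 40
Round 2 — Jarrow overflows.
  Eston: +35 → 35 < 90
No further overflows.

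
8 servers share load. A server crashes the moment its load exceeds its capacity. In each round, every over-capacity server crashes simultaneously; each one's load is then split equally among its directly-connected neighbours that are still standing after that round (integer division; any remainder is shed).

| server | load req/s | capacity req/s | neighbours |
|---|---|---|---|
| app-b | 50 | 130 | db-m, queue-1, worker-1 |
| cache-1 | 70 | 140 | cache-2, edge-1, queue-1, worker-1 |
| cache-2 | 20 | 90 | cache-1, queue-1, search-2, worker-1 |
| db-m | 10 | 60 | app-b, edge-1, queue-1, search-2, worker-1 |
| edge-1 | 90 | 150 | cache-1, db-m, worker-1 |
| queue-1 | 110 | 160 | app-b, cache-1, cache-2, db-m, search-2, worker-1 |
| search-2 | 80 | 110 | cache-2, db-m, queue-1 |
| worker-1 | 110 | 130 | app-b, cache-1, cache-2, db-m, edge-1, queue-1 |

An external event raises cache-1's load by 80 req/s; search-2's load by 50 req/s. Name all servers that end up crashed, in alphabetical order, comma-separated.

app-b, cache-1, cache-2, db-m, edge-1, queue-1, search-2, worker-1

Round 1 — cache-1 at 150 > 140; search-2 at 130 > 110. cache-1, search-2 crash.
  cache-1 sheds 150 req/s to cache-2, edge-1, queue-1, worker-1: 37 each (2 lost).
    cache-2: 20+37 = 57 ≤ 90
    edge-1: 90+37 = 127 ≤ 150
    queue-1: 110+37 = 147 ≤ 160
    worker-1: 110+37 = 147 > 130
  search-2 sheds 130 req/s to cache-2, db-m, queue-1: 43 each (1 lost).
    cache-2: 57+43 = 100 > 90
    db-m: 10+43 = 53 ≤ 60
    queue-1: 147+43 = 190 > 160
Round 2 — cache-2, queue-1, worker-1 crash.
  cache-2 sheds 100 req/s: no online neighbours, lost.
  queue-1 sheds 190 req/s to app-b, db-m: 95 each.
    app-b: 50+95 = 145 > 130
    db-m: 53+95 = 148 > 60
  worker-1 sheds 147 req/s to app-b, db-m, edge-1: 49 each.
    app-b: 145+49 = 194 > 130
    db-m: 148+49 = 197 > 60
    edge-1: 127+49 = 176 > 150
Round 3 — app-b, db-m, edge-1 crash.
  app-b sheds 194 req/s: no online neighbours, lost.
  db-m sheds 197 req/s: no online neighbours, lost.
  edge-1 sheds 176 req/s: no online neighbours, lost.
No further crashes.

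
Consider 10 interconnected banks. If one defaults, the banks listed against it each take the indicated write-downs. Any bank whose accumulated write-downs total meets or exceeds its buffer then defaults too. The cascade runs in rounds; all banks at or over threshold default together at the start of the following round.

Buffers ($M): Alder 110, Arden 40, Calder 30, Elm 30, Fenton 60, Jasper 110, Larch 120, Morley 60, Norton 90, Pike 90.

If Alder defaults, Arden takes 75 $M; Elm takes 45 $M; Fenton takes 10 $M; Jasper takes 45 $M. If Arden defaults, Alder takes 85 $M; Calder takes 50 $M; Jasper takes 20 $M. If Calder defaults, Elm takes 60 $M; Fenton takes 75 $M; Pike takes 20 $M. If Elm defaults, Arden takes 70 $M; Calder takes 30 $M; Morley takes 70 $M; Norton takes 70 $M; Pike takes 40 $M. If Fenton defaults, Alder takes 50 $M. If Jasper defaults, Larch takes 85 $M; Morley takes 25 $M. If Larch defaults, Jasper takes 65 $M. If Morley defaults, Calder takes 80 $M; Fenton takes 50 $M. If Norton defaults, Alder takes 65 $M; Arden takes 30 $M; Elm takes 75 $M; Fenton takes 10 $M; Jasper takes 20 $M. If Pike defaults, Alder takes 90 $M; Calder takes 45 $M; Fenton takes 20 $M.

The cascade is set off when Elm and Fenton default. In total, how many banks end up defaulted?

Round 1 — Elm, Fenton default (initial).
  Alder: +50 → 50 < 110
  Arden: +70 → 70 ≥ 40
  Calder: +30 → 30 ≥ 30
  Morley: +70 → 70 ≥ 60
  Norton: +70 → 70 < 90
  Pike: +40 → 40 < 90
Round 2 — Arden, Calder, Morley default.
  Alder: +85 → 135 ≥ 110
  Jasper: +20 → 20 < 110
  Pike: +20 → 60 < 90
Round 3 — Alder defaults.
  Jasper: +45 → 65 < 110
No further defaults.

6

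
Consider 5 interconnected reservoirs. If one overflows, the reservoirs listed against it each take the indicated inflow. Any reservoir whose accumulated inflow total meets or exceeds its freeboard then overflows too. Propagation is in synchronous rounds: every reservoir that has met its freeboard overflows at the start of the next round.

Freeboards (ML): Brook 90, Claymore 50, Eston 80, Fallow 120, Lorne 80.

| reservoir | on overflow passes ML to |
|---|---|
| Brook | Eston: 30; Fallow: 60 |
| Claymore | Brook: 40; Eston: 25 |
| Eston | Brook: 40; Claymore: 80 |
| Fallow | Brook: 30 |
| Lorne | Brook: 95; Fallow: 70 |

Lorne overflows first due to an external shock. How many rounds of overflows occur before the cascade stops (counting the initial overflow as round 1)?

3

Round 1 — Lorne overflows (initial).
  Brook: +95 → 95 ≥ 90
  Fallow: +70 → 70 < 120
Round 2 — Brook overflows.
  Eston: +30 → 30 < 80
  Fallow: +60 → 130 ≥ 120
Round 3 — Fallow overflows.
No further overflows.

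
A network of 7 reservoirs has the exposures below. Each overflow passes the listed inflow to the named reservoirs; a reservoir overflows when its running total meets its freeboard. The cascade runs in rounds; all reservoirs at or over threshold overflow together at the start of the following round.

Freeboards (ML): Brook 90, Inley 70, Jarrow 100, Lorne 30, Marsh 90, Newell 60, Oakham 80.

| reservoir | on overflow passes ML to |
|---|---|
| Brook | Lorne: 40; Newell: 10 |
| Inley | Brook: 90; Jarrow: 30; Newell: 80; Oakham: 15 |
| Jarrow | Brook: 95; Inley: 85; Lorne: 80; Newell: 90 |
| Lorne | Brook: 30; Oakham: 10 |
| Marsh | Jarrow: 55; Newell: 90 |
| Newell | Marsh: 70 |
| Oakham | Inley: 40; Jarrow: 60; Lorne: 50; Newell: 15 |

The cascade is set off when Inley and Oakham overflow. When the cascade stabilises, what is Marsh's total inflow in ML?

Round 1 — Inley, Oakham overflow (initial).
  Brook: +90 → 90 ≥ 90
  Jarrow: +30+60 → 90 < 100
  Lorne: +50 → 50 ≥ 30
  Newell: +80+15 → 95 ≥ 60
Round 2 — Brook, Lorne, Newell overflow.
  Marsh: +70 → 70 < 90
No further overflows.

70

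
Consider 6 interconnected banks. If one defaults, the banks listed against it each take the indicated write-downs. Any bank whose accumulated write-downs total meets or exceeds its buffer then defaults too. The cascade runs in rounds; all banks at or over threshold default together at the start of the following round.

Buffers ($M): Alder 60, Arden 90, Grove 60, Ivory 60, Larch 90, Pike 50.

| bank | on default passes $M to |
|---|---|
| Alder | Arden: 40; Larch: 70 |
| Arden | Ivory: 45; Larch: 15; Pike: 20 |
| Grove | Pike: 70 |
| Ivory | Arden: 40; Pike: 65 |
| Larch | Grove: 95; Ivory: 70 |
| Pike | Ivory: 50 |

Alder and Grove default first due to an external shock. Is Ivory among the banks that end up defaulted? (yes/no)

Round 1 — Alder, Grove default (initial).
  Arden: +40 → 40 < 90
  Larch: +70 → 70 < 90
  Pike: +70 → 70 ≥ 50
Round 2 — Pike defaults.
  Ivory: +50 → 50 < 60
No further defaults.

no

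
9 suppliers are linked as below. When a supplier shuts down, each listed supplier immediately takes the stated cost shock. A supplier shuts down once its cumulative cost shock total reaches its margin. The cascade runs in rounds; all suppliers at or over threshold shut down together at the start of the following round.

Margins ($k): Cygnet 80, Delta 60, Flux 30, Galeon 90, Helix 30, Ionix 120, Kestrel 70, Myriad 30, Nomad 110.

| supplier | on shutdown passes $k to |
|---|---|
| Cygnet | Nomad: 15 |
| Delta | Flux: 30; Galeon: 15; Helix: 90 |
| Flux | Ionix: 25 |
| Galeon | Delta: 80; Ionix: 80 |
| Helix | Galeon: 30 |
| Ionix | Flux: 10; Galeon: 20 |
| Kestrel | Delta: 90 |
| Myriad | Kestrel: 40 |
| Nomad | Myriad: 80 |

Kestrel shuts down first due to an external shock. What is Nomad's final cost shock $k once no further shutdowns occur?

Round 1 — Kestrel shuts down (initial).
  Delta: +90 → 90 ≥ 60
Round 2 — Delta shuts down.
  Flux: +30 → 30 ≥ 30
  Galeon: +15 → 15 < 90
  Helix: +90 → 90 ≥ 30
Round 3 — Flux, Helix shut down.
  Galeon: +30 → 45 < 90
  Ionix: +25 → 25 < 120
No further shutdowns.

0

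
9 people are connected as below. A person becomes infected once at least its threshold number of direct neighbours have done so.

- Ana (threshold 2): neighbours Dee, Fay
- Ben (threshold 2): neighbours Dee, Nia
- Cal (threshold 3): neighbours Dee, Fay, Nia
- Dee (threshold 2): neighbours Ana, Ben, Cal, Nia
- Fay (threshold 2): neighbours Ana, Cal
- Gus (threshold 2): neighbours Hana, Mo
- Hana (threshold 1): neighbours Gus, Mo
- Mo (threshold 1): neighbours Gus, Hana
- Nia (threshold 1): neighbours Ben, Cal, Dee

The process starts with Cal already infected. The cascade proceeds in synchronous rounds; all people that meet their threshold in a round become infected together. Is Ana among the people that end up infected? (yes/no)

no

Round 1 — Cal becomes infected (initial).
Round 2 — checking thresholds:
  Dee: 1 of 4 neighbours < 2, holds.
  Fay: 1 of 2 neighbours < 2, holds.
  Nia: 1 of 3 neighbours ≥ 1, becomes infected.
Round 3 — checking thresholds:
  Ben: 1 of 2 neighbours < 2, holds.
  Dee: 2 of 4 neighbours ≥ 2, becomes infected.
  Fay: 1 of 2 neighbours < 2, holds.
Round 4 — checking thresholds:
  Ana: 1 of 2 neighbours < 2, holds.
  Ben: 2 of 2 neighbours ≥ 2, becomes infected.
  Fay: 1 of 2 neighbours < 2, holds.
Round 5 — no new infections; cascade stops.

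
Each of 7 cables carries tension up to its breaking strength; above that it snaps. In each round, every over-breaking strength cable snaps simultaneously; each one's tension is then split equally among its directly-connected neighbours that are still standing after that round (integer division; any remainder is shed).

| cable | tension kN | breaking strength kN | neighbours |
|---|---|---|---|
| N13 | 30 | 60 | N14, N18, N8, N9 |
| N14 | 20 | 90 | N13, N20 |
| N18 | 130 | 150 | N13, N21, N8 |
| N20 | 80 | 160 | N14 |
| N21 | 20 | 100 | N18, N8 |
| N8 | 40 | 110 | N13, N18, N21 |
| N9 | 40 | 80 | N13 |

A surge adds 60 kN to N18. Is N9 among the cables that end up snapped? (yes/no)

no

Round 1 — N18 at 190 > 150. N18 snaps.
  N18 sheds 190 kN to N13, N21, N8: 63 each (1 lost).
    N13: 30+63 = 93 > 60
    N21: 20+63 = 83 ≤ 100
    N8: 40+63 = 103 ≤ 110
Round 2 — N13 snaps.
  N13 sheds 93 kN to N14, N8, N9: 31 each.
    N14: 20+31 = 51 ≤ 90
    N8: 103+31 = 134 > 110
    N9: 40+31 = 71 ≤ 80
Round 3 — N8 snaps.
  N8 sheds 134 kN to N21: 134 each.
    N21: 83+134 = 217 > 100
Round 4 — N21 snaps.
  N21 sheds 217 kN: no online neighbours, lost.
No further breaks.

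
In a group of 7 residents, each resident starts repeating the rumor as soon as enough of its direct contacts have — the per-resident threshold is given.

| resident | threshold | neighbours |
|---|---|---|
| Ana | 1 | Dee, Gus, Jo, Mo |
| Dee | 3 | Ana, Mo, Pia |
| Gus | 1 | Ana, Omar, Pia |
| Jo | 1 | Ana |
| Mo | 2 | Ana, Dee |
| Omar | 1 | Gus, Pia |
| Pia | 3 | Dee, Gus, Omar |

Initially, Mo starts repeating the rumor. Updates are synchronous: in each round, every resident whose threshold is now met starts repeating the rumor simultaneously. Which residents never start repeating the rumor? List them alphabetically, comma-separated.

Dee, Pia

Round 1 — Mo starts repeating the rumor (initial).
Round 2 — checking thresholds:
  Ana: 1 of 4 neighbours ≥ 1, starts repeating the rumor.
  Dee: 1 of 3 neighbours < 3, below threshold.
Round 3 — checking thresholds:
  Dee: 2 of 3 neighbours < 3, below threshold.
  Gus: 1 of 3 neighbours ≥ 1, starts repeating the rumor.
  Jo: 1 of 1 neighbours ≥ 1, starts repeating the rumor.
Round 4 — checking thresholds:
  Dee: 2 of 3 neighbours < 3, below threshold.
  Omar: 1 of 2 neighbours ≥ 1, starts repeating the rumor.
  Pia: 1 of 3 neighbours < 3, below threshold.
Round 5 — no new spreads; cascade stops.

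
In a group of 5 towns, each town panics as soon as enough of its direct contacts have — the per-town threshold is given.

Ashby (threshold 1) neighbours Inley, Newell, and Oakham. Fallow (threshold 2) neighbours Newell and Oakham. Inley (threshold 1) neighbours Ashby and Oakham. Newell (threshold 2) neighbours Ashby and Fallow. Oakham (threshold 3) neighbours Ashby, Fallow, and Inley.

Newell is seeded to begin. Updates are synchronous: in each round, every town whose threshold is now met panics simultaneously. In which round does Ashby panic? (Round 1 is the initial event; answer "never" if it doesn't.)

Round 1 — Newell panics (initial).
Round 2 — checking thresholds:
  Ashby: 1 of 3 neighbours ≥ 1, panics.
  Fallow: 1 of 2 neighbours < 2, holds.
Round 3 — checking thresholds:
  Fallow: 1 of 2 neighbours < 2, holds.
  Inley: 1 of 2 neighbours ≥ 1, panics.
  Oakham: 1 of 3 neighbours < 3, holds.
Round 4 — no new panics; cascade stops.

2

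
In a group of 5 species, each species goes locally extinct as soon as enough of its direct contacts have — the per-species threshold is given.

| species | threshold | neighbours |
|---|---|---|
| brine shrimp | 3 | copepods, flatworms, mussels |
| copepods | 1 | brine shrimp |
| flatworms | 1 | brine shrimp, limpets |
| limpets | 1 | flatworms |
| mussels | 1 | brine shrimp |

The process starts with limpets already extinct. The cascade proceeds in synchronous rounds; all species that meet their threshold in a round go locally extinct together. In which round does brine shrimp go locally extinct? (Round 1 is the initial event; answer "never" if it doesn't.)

never

Round 1 — limpets goes locally extinct (initial).
Round 2 — checking thresholds:
  flatworms: 1 of 2 neighbours ≥ 1, goes locally extinct.
Round 3 — no new extinctions; cascade stops.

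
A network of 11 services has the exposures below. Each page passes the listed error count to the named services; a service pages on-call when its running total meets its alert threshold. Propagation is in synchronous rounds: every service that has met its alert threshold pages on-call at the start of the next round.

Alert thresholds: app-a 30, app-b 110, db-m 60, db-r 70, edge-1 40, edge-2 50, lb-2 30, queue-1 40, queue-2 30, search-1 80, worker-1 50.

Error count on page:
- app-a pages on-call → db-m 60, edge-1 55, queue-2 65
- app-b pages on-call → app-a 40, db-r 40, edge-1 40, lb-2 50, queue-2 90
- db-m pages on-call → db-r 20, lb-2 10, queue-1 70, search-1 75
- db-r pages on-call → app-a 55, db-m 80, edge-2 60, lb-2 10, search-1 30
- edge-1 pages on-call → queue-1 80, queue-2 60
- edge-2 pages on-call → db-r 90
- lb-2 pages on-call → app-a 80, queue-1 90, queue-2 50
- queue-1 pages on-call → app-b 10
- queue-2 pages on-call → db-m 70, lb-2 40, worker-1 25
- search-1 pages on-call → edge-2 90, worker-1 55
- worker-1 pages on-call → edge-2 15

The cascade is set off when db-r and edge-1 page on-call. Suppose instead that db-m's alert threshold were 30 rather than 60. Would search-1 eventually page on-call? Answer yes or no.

yes

With db-m's alert threshold at 30:
Round 1 — db-r, edge-1 page on-call (initial).
  app-a: +55 → 55 ≥ 30
  db-m: +80 → 80 ≥ 30
  edge-2: +60 → 60 ≥ 50
  lb-2: +10 → 10 < 30
  queue-1: +80 → 80 ≥ 40
  queue-2: +60 → 60 ≥ 30
  search-1: +30 → 30 < 80
Round 2 — app-a, db-m, edge-2, queue-1, queue-2 page on-call.
  app-b: +10 → 10 < 110
  lb-2: +10+40 → 60 ≥ 30
  search-1: +75 → 105 ≥ 80
  worker-1: +25 → 25 < 50
Round 3 — lb-2, search-1 page on-call.
  worker-1: +55 → 80 ≥ 50
Round 4 — worker-1 pages on-call.
No further pages.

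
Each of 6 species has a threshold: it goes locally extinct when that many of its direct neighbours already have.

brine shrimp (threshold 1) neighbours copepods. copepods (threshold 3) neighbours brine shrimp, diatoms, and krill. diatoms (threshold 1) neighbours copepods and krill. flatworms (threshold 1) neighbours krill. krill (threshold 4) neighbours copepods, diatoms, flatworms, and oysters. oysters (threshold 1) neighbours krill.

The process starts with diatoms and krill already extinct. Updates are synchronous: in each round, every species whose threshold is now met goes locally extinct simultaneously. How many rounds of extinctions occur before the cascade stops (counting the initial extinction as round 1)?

Round 1 — diatoms, krill go locally extinct (initial).
Round 2 — checking thresholds:
  copepods: 2 of 3 neighbours < 3, not yet.
  flatworms: 1 of 1 neighbours ≥ 1, goes locally extinct.
  oysters: 1 of 1 neighbours ≥ 1, goes locally extinct.
Round 3 — no new extinctions; cascade stops.

2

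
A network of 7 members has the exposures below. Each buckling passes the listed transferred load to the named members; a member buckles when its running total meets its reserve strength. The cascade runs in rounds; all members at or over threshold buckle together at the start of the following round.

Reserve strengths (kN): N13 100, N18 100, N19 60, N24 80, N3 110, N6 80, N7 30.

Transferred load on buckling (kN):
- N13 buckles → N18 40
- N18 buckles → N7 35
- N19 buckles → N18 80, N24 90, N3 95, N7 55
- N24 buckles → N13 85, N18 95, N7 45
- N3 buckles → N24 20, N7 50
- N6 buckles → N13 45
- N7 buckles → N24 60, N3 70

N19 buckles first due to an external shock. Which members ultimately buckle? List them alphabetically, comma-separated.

N18, N19, N24, N3, N7

Round 1 — N19 buckles (initial).
  N18: +80 → 80 < 100
  N24: +90 → 90 ≥ 80
  N3: +95 → 95 < 110
  N7: +55 → 55 ≥ 30
Round 2 — N24, N7 buckle.
  N13: +85 → 85 < 100
  N18: +95 → 175 ≥ 100
  N3: +70 → 165 ≥ 110
Round 3 — N18, N3 buckle.
No further bucklings.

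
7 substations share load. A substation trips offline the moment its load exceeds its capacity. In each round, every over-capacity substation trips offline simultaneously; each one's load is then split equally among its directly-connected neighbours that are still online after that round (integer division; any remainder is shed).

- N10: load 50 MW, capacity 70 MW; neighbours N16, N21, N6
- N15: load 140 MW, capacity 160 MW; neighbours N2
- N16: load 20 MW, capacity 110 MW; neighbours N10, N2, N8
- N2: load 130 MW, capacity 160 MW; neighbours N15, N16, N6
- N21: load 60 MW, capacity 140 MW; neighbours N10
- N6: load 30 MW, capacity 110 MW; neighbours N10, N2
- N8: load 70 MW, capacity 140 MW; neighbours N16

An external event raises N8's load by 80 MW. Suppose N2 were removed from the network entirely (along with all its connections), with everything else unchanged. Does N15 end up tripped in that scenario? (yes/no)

no

With N2 removed:
Round 1 — N8 at 150 > 140. N8 trips offline.
  N8 sheds 150 MW to N16: 150 each.
    N16: 20+150 = 170 > 110
Round 2 — N16 trips offline.
  N16 sheds 170 MW to N10: 170 each.
    N10: 50+170 = 220 > 70
Round 3 — N10 trips offline.
  N10 sheds 220 MW to N21, N6: 110 each.
    N21: 60+110 = 170 > 140
    N6: 30+110 = 140 > 110
Round 4 — N21, N6 trip offline.
  N21 sheds 170 MW: no online neighbours, lost.
  N6 sheds 140 MW: no online neighbours, lost.
No further trips.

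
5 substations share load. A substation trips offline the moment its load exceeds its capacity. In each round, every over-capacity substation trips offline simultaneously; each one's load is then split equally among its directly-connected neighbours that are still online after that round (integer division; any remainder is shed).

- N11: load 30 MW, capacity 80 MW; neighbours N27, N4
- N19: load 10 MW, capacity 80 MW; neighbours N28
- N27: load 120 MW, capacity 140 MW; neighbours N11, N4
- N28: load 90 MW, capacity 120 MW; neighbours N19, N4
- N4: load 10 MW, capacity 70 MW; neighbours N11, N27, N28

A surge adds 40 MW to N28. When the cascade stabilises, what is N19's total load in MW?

Round 1 — N28 at 130 > 120. N28 trips offline.
  N28 sheds 130 MW to N19, N4: 65 each.
    N19: 10+65 = 75 ≤ 80
    N4: 10+65 = 75 > 70
Round 2 — N4 trips offline.
  N4 sheds 75 MW to N11, N27: 37 each (1 lost).
    N11: 30+37 = 67 ≤ 80
    N27: 120+37 = 157 > 140
Round 3 — N27 trips offline.
  N27 sheds 157 MW to N11: 157 each.
    N11: 67+157 = 224 > 80
Round 4 — N11 trips offline.
  N11 sheds 224 MW: no online neighbours, lost.
No further trips.

75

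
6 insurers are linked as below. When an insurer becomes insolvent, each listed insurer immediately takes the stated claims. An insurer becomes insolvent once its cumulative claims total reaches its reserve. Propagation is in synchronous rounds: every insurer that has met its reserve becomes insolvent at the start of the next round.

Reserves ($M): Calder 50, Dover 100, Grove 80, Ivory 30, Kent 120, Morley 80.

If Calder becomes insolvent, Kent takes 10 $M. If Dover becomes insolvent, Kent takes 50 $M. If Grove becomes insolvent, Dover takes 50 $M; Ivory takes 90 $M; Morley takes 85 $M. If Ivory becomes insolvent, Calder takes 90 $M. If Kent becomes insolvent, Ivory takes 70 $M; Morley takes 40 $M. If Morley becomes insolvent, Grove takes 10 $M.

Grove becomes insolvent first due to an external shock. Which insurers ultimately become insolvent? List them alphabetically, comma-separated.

Calder, Grove, Ivory, Morley

Round 1 — Grove becomes insolvent (initial).
  Dover: +50 → 50 < 100
  Ivory: +90 → 90 ≥ 30
  Morley: +85 → 85 ≥ 80
Round 2 — Ivory, Morley become insolvent.
  Calder: +90 → 90 ≥ 50
Round 3 — Calder becomes insolvent.
  Kent: +10 → 10 < 120
No further insolvencies.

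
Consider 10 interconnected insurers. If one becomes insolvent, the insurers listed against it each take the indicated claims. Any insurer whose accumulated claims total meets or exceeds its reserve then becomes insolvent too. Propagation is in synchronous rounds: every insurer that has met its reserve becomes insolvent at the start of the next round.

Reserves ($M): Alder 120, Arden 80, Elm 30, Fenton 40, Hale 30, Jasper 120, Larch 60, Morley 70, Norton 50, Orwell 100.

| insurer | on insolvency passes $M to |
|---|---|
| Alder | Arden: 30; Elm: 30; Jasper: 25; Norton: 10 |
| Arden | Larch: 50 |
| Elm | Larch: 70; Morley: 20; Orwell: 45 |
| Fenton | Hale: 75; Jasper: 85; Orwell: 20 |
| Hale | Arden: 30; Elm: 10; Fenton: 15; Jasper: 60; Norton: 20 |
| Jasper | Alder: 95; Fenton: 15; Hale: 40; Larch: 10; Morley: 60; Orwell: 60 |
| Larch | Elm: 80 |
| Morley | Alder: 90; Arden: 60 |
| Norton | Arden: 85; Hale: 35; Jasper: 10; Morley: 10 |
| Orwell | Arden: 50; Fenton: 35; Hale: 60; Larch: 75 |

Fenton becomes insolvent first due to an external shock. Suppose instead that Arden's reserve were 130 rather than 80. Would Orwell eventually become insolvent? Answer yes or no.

With Arden's reserve at 130:
Round 1 — Fenton becomes insolvent (initial).
  Hale: +75 → 75 ≥ 30
  Jasper: +85 → 85 < 120
  Orwell: +20 → 20 < 100
Round 2 — Hale becomes insolvent.
  Arden: +30 → 30 < 130
  Elm: +10 → 10 < 30
  Jasper: +60 → 145 ≥ 120
  Norton: +20 → 20 < 50
Round 3 — Jasper becomes insolvent.
  Alder: +95 → 95 < 120
  Larch: +10 → 10 < 60
  Morley: +60 → 60 < 70
  Orwell: +60 → 80 < 100
No further insolvencies.

no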